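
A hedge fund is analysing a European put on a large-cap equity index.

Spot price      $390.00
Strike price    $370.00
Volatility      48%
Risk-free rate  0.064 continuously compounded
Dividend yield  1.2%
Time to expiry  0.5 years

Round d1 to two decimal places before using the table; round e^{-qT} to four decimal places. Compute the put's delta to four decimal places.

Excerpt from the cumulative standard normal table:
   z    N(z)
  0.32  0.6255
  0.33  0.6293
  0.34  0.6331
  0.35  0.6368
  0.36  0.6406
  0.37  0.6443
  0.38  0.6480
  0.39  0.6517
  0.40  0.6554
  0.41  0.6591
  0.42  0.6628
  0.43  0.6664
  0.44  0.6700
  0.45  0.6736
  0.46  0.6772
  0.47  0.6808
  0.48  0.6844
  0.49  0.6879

σ√T = 0.48·√0.5 = 0.3394
d₁ = [ln(390/370) + (0.064 − 0.012 + ½·0.48²)·0.5] / (σ√T) = (0.0526 + 0.0836) / 0.3394 = 0.4014 → 0.40
N(d₁) = N(0.40) = 0.6554
Δ_put = exp(−qT)·(N(d₁) − 1) = 0.9940·(0.6554 − 1) = -0.3425

-0.3425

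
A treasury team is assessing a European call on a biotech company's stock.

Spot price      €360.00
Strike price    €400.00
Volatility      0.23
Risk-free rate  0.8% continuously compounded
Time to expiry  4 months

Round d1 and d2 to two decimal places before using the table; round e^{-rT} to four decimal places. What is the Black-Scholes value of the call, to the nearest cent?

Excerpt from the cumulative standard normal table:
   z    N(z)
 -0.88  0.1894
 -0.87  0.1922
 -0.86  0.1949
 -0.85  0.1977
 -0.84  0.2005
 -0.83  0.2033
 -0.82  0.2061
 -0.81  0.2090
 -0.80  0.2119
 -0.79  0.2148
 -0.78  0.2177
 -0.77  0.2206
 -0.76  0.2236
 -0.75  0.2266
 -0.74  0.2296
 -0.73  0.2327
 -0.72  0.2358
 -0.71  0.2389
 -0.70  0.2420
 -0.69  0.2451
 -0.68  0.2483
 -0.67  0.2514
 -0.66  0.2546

€6.02

T = 0.3333;  σ√T = 0.1328
d₁ = [ln(360/400) + (0.008 + 0.23²/2)·0.3333] / 0.1328 = [-0.1054 + 0.0115] / 0.1328 = -0.7070 → -0.71
d₂ = d₁ − σ√T = -0.7070 − 0.1328 = -0.8397 → -0.84
e^(−rT) = e^(−0.008·0.3333) = 0.9973
C = 360·N(-0.71) − 400·0.9973·N(-0.84) = 360·0.2389 − 400·0.9973·0.2005 = 86.0040 − 79.9835 = 6.0205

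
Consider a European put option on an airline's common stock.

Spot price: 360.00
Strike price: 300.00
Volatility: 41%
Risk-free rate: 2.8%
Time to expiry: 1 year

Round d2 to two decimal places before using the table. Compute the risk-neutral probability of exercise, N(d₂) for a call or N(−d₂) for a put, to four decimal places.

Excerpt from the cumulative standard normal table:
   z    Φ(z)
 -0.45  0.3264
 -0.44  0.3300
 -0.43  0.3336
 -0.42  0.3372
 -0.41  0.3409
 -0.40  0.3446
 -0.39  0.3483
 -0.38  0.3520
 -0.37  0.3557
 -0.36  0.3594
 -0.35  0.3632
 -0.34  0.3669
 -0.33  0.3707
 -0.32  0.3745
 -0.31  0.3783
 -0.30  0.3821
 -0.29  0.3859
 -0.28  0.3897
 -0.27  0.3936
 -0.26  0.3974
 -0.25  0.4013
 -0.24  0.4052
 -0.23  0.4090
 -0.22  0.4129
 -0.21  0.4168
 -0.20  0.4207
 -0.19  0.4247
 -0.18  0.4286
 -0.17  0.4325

0.3783

T = 1;  σ√T = 0.4100
d₁ = [ln(360/300) + (0.028 + ½·0.41²)·1] / (σ√T) = (0.1823 + 0.1120) / 0.4100 = 0.7180 ≈ 0.72
d₂ = 0.7180 − 0.4100 = 0.3080 ≈ 0.31
Pr(exercise) under Q = N(−d₂) = N(-0.31) = 0.3783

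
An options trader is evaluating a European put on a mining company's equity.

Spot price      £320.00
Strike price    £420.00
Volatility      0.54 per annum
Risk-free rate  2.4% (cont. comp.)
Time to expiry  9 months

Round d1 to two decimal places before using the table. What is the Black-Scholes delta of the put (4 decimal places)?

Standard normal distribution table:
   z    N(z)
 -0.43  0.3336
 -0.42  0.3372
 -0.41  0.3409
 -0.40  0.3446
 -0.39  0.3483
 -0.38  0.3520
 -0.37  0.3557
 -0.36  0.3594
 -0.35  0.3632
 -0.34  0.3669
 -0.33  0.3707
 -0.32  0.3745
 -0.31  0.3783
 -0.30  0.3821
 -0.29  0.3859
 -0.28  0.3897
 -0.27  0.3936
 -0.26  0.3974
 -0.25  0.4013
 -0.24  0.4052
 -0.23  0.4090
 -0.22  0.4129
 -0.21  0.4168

σ√T = 0.54·√0.75 = 0.4677
d₁ = [ln(320/420) + (0.024 + 0.54²/2)·0.75] / 0.4677 = [-0.2719 + 0.1274] / 0.4677 = -0.3092 ⇒ -0.31
N(d₁) = N(-0.31) = 0.3783
Δ_put = N(d₁) − 1 = 0.3783 − 1 = -0.6217

-0.6217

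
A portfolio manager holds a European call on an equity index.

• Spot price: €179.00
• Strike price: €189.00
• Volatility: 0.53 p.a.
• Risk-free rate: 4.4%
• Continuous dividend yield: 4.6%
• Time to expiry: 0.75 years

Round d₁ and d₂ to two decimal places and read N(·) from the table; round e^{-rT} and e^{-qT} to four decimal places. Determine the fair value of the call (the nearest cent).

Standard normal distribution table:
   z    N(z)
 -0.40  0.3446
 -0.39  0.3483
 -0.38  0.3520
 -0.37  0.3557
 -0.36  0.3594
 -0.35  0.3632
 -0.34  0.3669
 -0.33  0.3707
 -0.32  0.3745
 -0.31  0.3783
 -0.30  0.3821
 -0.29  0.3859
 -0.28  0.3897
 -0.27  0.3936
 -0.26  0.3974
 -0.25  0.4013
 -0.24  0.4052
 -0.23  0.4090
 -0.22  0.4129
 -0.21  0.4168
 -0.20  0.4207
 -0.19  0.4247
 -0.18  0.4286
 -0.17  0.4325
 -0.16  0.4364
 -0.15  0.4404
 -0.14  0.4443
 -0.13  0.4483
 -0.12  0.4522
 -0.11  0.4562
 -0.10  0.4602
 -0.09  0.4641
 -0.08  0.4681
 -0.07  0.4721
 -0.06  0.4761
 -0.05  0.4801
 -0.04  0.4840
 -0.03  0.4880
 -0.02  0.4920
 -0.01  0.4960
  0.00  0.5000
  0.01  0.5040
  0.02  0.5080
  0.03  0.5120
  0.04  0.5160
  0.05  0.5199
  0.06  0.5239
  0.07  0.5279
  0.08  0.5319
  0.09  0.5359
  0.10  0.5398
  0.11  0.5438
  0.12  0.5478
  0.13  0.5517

€27.63

T = 0.75;  σ√T = 0.4590
d₁ = [ln(179/189) + (0.044 − 0.046 + 0.53²/2)·0.75] / 0.4590 = [-0.0544 + 0.1038] / 0.4590 = 0.1078 which rounds to 0.11
d₂ = d₁ − σ√T = 0.1078 − 0.4590 = -0.3512 which rounds to -0.35
e^(−qT) = e^(−0.046·0.75) = 0.9661;  e^(−rT) = e^(−0.044·0.75) = 0.9675
C = 179·0.9661·N(0.11) − 189·0.9675·N(-0.35) = 179·0.9661·0.5438 − 189·0.9675·0.3632 = 94.0404 − 66.4138 = 27.6265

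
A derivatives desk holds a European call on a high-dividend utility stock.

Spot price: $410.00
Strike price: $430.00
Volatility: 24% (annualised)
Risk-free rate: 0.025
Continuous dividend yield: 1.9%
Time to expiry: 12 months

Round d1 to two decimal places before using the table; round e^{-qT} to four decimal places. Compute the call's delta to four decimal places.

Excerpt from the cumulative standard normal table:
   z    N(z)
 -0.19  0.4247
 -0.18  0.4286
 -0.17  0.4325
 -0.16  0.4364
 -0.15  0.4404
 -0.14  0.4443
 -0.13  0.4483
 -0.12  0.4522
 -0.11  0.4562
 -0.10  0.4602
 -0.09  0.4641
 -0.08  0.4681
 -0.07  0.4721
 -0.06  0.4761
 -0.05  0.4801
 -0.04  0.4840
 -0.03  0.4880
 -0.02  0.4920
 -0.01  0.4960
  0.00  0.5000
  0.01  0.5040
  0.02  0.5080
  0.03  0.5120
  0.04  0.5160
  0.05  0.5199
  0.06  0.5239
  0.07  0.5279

σ√T = 0.24 × 1.0000 = 0.2400
d₁ = [ln(410/430) + (0.025 − 0.019 + 0.24²/2)·1] / 0.2400 = [-0.0476 + 0.0348] / 0.2400 = -0.0535 → -0.05
N(d₁) = N(-0.05) = 0.4801
Δ_call = exp(−qT)·N(d₁) = 0.9812·0.4801 = 0.4711

0.4711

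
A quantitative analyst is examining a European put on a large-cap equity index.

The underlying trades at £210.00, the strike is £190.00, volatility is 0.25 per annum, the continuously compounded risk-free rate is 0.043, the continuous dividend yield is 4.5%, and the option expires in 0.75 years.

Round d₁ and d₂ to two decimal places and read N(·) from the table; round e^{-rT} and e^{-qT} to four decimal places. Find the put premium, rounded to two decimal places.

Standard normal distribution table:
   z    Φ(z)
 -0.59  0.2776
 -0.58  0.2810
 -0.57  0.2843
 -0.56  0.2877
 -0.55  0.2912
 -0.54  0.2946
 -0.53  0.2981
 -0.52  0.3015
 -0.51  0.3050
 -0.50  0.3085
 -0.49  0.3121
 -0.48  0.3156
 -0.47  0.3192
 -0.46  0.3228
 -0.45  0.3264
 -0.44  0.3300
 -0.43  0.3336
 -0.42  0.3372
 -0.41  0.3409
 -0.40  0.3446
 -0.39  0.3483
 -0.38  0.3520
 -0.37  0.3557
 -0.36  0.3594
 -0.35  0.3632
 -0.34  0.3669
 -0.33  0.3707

σ√T = 0.25·√0.75 = 0.2165
d₁ = [ln(210/190) + (0.043 − 0.045 + ½·0.25²)·0.75] / (σ√T) = (0.1001 + 0.0219) / 0.2165 = 0.5636 → 0.56
d₂ = 0.5636 − 0.2165 = 0.3471 → 0.35
exp(−qT) = exp(−0.045·0.75) = 0.9668;  exp(−rT) = exp(−0.043·0.75) = 0.9683
N(−d₂) = N(-0.35) = 0.3632;  N(−d₁) = N(-0.56) = 0.2877
P = 190·0.9683·0.3632 − 210·0.9668·0.2877 = 66.8204 − 58.4112 = 8.4093

£8.41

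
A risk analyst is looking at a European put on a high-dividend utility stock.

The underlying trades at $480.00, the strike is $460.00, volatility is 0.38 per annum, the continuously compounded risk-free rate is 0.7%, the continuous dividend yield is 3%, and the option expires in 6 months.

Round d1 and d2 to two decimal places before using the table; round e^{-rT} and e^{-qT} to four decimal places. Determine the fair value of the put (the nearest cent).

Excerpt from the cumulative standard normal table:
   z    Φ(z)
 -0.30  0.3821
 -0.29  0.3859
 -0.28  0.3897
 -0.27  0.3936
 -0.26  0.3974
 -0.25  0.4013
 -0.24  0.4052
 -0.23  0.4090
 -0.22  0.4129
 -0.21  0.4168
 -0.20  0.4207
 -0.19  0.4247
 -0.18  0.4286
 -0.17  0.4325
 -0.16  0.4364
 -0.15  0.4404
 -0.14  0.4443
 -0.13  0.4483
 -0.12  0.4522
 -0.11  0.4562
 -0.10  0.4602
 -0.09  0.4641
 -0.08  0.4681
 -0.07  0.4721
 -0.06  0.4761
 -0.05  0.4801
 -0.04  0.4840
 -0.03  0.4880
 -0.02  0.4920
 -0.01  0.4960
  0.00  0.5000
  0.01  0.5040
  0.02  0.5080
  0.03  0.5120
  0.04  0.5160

σ√T = 0.38·√0.5 = 0.2687
d₁ = [ln(480/460) + (0.007 − 0.03 + 0.38²/2)·0.5] / 0.2687 = [0.0426 + 0.0246] / 0.2687 = 0.2499 which rounds to 0.25
d₂ = d₁ − σ√T = 0.2499 − 0.2687 = -0.0188 which rounds to -0.02
e^(−qT) = e^(−0.03·0.5) = 0.9851;  e^(−rT) = e^(−0.007·0.5) = 0.9965
N(−d₂) = N(0.02) = 0.5080;  N(−d₁) = N(-0.25) = 0.4013
P = 460·0.9965·0.5080 − 480·0.9851·0.4013 = 232.8621 − 189.7539 = 43.1082

$43.11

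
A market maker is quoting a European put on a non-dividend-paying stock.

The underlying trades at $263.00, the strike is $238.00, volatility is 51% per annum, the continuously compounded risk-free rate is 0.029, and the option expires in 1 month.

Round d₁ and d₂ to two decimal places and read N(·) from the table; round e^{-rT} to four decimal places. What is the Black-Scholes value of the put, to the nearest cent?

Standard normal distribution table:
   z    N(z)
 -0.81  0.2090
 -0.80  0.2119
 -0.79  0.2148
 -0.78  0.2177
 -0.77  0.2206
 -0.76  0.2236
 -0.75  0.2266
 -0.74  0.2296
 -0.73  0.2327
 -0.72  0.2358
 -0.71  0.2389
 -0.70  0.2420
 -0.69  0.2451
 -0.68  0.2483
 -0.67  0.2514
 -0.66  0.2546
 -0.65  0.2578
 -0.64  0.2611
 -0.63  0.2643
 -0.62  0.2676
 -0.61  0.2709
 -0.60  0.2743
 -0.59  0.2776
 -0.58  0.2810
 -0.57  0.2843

$5.52

T = 0.08333;  σ√T = 0.1472
d₁ = [ln(263/238) + (0.029 + 0.51²/2)·0.08333] / 0.1472 = [0.0999 + 0.0133] / 0.1472 = 0.7685 ≈ 0.77
d₂ = d₁ − σ√T = 0.7685 − 0.1472 = 0.6212 ≈ 0.62
e^(−rT) = e^(−0.029·0.08333) = 0.9976
P = 238·0.9976·N(-0.62) − 263·N(-0.77) = 238·0.9976·0.2676 − 263·0.2206 = 63.5359 − 58.0178 = 5.5181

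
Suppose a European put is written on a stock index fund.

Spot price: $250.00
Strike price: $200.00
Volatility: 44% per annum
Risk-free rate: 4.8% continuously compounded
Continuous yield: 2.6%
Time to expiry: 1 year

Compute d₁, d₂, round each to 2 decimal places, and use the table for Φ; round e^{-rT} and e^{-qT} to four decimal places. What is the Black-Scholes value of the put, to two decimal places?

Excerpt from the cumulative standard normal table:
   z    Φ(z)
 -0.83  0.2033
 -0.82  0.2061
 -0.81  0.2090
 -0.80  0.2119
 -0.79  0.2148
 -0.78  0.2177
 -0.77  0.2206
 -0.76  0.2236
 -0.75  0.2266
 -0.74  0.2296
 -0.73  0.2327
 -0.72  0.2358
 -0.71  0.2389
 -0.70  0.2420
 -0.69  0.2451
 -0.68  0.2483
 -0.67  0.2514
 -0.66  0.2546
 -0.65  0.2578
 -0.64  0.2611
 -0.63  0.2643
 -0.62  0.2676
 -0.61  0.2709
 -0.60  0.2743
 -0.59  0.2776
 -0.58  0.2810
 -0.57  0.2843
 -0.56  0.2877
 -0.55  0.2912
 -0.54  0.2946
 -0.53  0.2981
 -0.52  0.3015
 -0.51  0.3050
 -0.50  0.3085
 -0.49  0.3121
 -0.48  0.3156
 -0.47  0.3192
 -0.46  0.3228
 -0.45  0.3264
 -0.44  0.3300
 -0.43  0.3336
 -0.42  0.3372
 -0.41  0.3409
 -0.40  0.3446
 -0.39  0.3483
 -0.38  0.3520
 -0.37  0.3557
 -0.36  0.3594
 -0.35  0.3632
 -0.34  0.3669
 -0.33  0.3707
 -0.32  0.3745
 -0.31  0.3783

σ√T = 0.44·√1 = 0.4400
d₁ = [ln(250/200) + (0.048 − 0.026 + 0.44²/2)·1] / 0.4400 = [0.2231 + 0.1188] / 0.4400 = 0.7771 ⇒ 0.78
d₂ = d₁ − σ√T = 0.7771 − 0.4400 = 0.3371 ⇒ 0.34
exp(−qT) = exp(−0.026·1) = 0.9743;  exp(−rT) = exp(−0.048·1) = 0.9531
P = 200·0.9531·N(-0.34) − 250·0.9743·N(-0.78) = 200·0.9531·0.3669 − 250·0.9743·0.2177 = 69.9385 − 53.0263 = 16.9122

$16.91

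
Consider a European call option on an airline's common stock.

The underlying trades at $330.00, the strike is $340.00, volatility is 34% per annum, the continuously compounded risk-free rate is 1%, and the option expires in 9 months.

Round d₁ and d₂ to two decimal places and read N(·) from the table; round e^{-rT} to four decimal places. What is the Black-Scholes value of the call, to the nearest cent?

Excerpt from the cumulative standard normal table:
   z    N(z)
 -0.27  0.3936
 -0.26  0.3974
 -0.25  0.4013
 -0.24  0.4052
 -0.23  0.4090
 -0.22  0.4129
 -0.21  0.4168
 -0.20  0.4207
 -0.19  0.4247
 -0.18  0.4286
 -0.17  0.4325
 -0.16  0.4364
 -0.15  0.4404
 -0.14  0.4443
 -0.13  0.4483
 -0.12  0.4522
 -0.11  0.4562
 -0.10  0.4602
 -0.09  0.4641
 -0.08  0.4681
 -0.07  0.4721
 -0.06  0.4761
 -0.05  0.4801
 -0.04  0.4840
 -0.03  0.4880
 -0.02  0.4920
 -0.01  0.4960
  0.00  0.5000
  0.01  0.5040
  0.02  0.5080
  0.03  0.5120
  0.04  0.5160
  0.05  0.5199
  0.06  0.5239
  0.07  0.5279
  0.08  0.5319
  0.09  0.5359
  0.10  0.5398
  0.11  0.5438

T = 0.75;  σ√T = 0.2944
d₁ = [ln(330/340) + (0.01 + 0.34²/2)·0.75] / 0.2944 = [-0.0299 + 0.0509] / 0.2944 = 0.0713 which rounds to 0.07
d₂ = d₁ − σ√T = 0.0713 − 0.2944 = -0.2231 which rounds to -0.22
e^(−rT) = e^(−0.01·0.75) = 0.9925
C = 330·N(0.07) − 340·0.9925·N(-0.22) = 330·0.5279 − 340·0.9925·0.4129 = 174.2070 − 139.3331 = 34.8739

$34.87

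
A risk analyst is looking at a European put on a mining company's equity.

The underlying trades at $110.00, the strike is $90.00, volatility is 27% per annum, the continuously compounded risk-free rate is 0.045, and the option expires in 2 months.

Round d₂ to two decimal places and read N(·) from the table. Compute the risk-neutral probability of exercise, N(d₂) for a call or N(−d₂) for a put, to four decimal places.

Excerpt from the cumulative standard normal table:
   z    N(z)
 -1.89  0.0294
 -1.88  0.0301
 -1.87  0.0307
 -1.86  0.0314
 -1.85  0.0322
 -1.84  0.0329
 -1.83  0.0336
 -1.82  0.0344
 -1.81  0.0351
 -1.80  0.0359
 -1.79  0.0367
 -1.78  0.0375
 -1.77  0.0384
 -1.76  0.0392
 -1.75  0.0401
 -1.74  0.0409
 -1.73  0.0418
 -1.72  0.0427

T = 0.1667;  σ√T = 0.1102
d₁ = [ln(110/90) + (0.045 + 0.27²/2)·0.1667] / 0.1102 = [0.2007 + 0.0136] / 0.1102 = 1.9437 ≈ 1.94
d₂ = d₁ − σ√T = 1.9437 − 0.1102 = 1.8334 ≈ 1.83
Risk-neutral Pr[S_T < K] = N(−d₂) = N(-1.83) = 0.0336

0.0336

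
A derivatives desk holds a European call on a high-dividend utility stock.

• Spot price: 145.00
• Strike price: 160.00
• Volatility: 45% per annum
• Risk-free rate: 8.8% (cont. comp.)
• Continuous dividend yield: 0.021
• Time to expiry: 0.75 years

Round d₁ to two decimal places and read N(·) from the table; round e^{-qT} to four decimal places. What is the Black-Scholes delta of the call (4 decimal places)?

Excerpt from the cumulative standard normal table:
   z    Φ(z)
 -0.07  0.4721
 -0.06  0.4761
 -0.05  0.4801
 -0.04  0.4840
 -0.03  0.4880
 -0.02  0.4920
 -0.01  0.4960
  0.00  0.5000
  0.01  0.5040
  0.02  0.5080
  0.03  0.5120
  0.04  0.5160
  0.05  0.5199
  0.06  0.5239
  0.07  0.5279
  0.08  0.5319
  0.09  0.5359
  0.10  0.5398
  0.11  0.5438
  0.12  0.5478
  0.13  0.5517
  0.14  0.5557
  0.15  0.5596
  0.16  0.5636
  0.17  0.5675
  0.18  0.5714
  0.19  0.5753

σ√T = 0.45 × 0.8660 = 0.3897
d₁ = [ln(145/160) + (0.088 − 0.021 + ½·0.45²)·0.75] / (σ√T) = (-0.0984 + 0.1262) / 0.3897 = 0.0712 ≈ 0.07
N(d₁) = N(0.07) = 0.5279
Δ_call = exp(−qT)·N(d₁) = 0.9844·0.5279 = 0.5197

0.5197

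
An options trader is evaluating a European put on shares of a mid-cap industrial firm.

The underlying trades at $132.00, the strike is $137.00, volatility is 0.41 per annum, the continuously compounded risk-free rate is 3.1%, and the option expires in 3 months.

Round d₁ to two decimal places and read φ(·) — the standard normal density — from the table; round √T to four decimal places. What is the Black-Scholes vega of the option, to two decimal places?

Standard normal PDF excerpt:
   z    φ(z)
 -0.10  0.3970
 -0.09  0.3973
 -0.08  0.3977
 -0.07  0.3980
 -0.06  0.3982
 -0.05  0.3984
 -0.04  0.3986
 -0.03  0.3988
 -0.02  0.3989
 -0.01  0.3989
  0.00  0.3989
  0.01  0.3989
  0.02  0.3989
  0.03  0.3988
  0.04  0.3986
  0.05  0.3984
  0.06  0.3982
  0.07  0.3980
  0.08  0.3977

σ√T = 0.41·√0.25 = 0.2050
d₁ = [ln(132/137) + (0.031 + ½·0.41²)·0.25] / (σ√T) = (-0.0372 + 0.0288) / 0.2050 = -0.0411 ≈ -0.04
√T = √0.25 = 0.5000
φ(d₁) = φ(-0.04) = 0.3986
vega = S·φ(d₁)·√T = 132·0.3986·0.5000 = 26.3076

26.31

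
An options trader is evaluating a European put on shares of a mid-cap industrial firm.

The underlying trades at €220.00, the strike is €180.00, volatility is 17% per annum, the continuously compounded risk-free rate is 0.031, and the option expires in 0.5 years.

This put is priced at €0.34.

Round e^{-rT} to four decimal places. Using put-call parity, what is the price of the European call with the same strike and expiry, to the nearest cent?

€43.11

exp(−rT) = exp(−0.031·0.5) = 0.9846
Put-call parity: C − P = S − K·e^(−rT) = 220 − 180·0.9846 = 220 − 177.2280 = 42.7720
C = P + (C − P) = 0.34 + (42.7720) = 43.1120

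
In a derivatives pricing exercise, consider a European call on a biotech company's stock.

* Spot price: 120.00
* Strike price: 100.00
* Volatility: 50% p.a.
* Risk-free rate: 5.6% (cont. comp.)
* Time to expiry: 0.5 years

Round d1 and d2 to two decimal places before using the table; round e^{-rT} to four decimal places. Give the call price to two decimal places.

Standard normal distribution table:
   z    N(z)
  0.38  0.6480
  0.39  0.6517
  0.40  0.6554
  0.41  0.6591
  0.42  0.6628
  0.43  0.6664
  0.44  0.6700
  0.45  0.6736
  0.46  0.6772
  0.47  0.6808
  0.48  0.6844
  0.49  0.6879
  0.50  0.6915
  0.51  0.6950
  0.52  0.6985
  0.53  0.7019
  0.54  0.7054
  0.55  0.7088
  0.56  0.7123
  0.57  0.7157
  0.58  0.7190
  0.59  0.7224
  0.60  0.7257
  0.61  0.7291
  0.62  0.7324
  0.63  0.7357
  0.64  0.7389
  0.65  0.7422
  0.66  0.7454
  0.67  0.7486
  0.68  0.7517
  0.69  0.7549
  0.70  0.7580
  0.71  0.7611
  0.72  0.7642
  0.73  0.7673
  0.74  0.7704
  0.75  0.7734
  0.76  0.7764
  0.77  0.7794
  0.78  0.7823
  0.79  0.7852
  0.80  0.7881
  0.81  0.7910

29.08

σ√T = 0.5 × 0.7071 = 0.3536
ln(S/K) + (r + σ²/2)T = ln(120/100) + (0.056 + 0.5²/2)·0.5 = 0.1823 + 0.0905 = 0.2728
d₁ = 0.2728 / 0.3536 = 0.7717 ≈ 0.77
d₂ = d₁ − σ√T = 0.7717 − 0.3536 = 0.4181 ≈ 0.42
exp(−rT) = exp(−0.056·0.5) = 0.9724
N(d₁) = N(0.77) = 0.7794;  N(d₂) = N(0.42) = 0.6628
C = 120·0.7794 − 100·0.9724·0.6628 = 93.5280 − 64.4507 = 29.0773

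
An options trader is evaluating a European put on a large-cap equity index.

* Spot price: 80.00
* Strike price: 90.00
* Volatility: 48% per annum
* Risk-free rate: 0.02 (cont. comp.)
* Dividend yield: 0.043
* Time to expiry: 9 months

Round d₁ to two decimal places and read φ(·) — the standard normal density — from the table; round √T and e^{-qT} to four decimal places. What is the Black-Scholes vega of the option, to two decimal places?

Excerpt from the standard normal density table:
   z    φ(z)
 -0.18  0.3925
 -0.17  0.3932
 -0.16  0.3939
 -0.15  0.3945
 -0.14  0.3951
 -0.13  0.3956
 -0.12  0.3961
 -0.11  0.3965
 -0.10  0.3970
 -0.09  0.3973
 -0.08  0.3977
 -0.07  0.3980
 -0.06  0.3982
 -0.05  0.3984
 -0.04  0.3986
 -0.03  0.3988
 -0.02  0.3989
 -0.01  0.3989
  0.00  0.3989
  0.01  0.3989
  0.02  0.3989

σ√T = 0.48·√0.75 = 0.4157
d₁ = [ln(80/90) + (0.02 − 0.043 + ½·0.48²)·0.75] / (σ√T) = (-0.1178 + 0.0692) / 0.4157 = -0.1170 ≈ -0.12
√T = √0.75 = 0.8660
φ(d₁) = φ(-0.12) = 0.3961
e^(−qT) = e^(−0.043·0.75) = 0.9683
vega = S·e^(−qT)·φ(d₁)·√T = 80·0.9683·0.3961·0.8660 = 26.5719

26.57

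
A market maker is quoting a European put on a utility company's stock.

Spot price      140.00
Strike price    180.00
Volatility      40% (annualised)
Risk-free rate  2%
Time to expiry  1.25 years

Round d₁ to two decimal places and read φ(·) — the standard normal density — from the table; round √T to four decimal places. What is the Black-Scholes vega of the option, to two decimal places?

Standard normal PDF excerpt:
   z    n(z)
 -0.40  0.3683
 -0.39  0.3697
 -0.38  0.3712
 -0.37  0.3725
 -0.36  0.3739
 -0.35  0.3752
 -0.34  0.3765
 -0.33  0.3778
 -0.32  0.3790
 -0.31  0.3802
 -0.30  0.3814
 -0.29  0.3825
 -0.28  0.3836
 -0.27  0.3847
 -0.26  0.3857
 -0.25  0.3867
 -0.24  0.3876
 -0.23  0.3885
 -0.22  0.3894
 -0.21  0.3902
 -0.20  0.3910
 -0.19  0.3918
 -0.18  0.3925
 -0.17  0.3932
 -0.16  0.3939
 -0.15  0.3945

T = 1.25;  σ√T = 0.4472
d₁ = [ln(140/180) + (0.02 + 0.4²/2)·1.25] / 0.4472 = [-0.2513 + 0.1250] / 0.4472 = -0.2824 which rounds to -0.28
√T = √1.25 = 1.1180
φ(d₁) = φ(-0.28) = 0.3836
vega = S·φ(d₁)·√T = 140·0.3836·1.1180 = 60.0411

60.04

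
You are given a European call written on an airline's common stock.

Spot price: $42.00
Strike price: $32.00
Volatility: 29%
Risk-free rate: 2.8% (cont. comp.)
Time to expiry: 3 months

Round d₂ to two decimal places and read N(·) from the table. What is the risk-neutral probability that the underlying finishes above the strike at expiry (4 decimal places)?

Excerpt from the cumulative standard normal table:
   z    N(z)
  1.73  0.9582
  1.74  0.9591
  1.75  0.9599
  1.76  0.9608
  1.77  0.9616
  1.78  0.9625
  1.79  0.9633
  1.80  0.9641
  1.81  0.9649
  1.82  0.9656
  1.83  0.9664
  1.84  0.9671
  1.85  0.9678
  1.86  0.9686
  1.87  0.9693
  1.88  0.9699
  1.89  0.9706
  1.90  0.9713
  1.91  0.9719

T = 0.25;  σ√T = 0.1450
d₁ = [ln(42/32) + (0.028 + ½·0.29²)·0.25] / (σ√T) = (0.2719 + 0.0175) / 0.1450 = 1.9962 → 2.00
d₂ = 1.9962 − 0.1450 = 1.8512 → 1.85
Risk-neutral Pr[S_T > K] = N(d₂) = N(1.85) = 0.9678

0.9678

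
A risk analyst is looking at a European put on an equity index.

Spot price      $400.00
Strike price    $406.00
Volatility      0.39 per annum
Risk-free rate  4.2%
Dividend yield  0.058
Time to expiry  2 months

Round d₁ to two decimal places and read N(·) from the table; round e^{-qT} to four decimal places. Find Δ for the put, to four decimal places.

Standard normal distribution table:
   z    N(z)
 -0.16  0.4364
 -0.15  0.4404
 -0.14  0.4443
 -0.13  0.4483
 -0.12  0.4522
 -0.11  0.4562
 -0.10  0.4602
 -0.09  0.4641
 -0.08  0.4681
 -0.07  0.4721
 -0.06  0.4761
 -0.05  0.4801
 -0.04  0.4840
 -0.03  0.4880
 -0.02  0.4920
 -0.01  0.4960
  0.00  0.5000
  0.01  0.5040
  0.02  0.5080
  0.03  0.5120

-0.5071

T = 0.1667;  σ√T = 0.1592
d₁ = [ln(400/406) + (0.042 − 0.058 + 0.39²/2)·0.1667] / 0.1592 = [-0.0149 + 0.0100] / 0.1592 = -0.0307 ≈ -0.03
N(d₁) = N(-0.03) = 0.4880
Δ_put = e^(−qT)·(N(d₁) − 1) = 0.9904·(0.4880 − 1) = -0.5071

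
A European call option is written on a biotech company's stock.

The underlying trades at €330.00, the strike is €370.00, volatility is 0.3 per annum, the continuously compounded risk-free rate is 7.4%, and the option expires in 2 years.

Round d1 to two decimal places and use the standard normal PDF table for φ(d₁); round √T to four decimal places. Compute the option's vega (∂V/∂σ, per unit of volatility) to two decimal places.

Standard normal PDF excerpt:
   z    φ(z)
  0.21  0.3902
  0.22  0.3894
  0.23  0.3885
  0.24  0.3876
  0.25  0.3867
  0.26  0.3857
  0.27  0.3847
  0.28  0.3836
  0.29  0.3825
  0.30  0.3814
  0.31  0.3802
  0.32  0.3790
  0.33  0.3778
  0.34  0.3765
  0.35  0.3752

σ√T = 0.3·√2 = 0.4243
d₁ = [ln(330/370) + (0.074 + ½·0.3²)·2] / (σ√T) = (-0.1144 + 0.2380) / 0.4243 = 0.2913 which rounds to 0.29
√T = √2 = 1.4142
φ(d₁) = φ(0.29) = 0.3825
vega = S·φ(d₁)·√T = 330·0.3825·1.4142 = 178.5074

178.51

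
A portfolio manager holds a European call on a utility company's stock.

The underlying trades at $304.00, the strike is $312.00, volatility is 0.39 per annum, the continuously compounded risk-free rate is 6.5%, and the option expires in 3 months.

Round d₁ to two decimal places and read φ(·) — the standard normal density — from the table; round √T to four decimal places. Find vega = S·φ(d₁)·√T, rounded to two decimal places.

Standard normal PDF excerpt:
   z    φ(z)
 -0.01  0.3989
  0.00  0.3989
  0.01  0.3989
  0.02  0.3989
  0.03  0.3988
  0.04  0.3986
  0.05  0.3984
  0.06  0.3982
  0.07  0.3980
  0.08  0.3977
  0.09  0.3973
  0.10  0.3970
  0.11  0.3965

σ√T = 0.39 × 0.5000 = 0.1950
d₁ = [ln(304/312) + (0.065 + 0.39²/2)·0.25] / 0.1950 = [-0.0260 + 0.0353] / 0.1950 = 0.0476 → 0.05
√T = √0.25 = 0.5000
φ(d₁) = φ(0.05) = 0.3984
vega = S·φ(d₁)·√T = 304·0.3984·0.5000 = 60.5568
(Call and put vega coincide under Black-Scholes.)

60.56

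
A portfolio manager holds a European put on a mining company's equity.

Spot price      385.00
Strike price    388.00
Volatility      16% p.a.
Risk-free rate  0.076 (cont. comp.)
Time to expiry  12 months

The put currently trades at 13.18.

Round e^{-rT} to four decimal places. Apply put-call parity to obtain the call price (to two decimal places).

exp(−rT) = exp(−0.076·1) = 0.9268
Put-call parity: C − P = S − K·e^(−rT) = 385 − 388·0.9268 = 385 − 359.5984 = 25.4016
C = P + (C − P) = 13.18 + (25.4016) = 38.5816

38.58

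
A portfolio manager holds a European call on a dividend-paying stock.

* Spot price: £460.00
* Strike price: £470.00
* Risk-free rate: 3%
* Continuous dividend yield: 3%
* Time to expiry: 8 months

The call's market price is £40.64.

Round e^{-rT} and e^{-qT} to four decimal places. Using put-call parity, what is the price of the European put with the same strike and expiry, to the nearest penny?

£50.44

exp(−qT) = exp(−0.03·0.6667) = 0.9802;  exp(−rT) = exp(−0.03·0.6667) = 0.9802
Put-call parity: C − P = S·e^(−qT) − K·e^(−rT) = 460·0.9802 − 470·0.9802 = 450.8920 − 460.6940 = -9.8020
P = C − (C − P) = 40.64 − (-9.8020) = 50.4420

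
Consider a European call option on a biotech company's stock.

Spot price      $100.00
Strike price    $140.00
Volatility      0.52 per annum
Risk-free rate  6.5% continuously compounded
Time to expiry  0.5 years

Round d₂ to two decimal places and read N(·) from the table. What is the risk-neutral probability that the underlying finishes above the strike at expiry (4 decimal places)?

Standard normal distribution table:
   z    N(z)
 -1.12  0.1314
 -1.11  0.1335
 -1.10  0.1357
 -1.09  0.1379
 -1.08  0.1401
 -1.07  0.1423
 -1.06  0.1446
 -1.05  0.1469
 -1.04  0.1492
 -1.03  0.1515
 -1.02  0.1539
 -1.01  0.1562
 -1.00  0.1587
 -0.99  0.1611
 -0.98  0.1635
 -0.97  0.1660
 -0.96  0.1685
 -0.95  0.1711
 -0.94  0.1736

σ√T = 0.52·√0.5 = 0.3677
d₁ = [ln(100/140) + (0.065 + 0.52²/2)·0.5] / 0.3677 = [-0.3365 + 0.1001] / 0.3677 = -0.6428 which rounds to -0.64
d₂ = d₁ − σ√T = -0.6428 − 0.3677 = -1.0105 which rounds to -1.01
Risk-neutral Pr[S_T > K] = N(d₂) = N(-1.01) = 0.1562

0.1562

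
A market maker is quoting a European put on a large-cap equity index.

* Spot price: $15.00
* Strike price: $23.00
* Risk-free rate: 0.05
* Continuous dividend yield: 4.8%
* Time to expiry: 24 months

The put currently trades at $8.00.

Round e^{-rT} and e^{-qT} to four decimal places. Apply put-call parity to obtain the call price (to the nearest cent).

$0.82

exp(−qT) = exp(−0.048·2) = 0.9085;  exp(−rT) = exp(−0.05·2) = 0.9048
Put-call parity: C − P = S·e^(−qT) − K·e^(−rT) = 15·0.9085 − 23·0.9048 = 13.6275 − 20.8104 = -7.1829
C = P + (C − P) = 8.00 + (-7.1829) = 0.8171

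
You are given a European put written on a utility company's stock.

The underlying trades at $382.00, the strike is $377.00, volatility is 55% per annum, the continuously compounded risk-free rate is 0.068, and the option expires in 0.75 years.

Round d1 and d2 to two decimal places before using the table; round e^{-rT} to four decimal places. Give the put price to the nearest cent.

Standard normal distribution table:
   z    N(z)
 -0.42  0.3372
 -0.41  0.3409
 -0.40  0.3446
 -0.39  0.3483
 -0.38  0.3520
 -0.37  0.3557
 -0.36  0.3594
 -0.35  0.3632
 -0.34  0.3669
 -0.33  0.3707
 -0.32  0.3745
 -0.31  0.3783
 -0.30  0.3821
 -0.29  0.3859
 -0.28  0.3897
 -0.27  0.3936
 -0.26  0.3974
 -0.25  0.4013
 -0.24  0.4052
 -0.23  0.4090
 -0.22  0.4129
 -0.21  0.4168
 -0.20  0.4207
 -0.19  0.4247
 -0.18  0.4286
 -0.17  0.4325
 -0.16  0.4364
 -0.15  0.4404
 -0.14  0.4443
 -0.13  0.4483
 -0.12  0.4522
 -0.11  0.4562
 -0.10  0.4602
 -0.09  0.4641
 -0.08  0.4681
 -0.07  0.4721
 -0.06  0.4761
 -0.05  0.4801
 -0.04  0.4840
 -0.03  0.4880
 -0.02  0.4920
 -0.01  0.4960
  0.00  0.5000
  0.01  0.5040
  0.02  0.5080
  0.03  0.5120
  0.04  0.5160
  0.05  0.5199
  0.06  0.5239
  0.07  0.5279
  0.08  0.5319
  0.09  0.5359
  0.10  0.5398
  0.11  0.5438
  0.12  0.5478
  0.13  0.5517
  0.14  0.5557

$57.51

σ√T = 0.55·√0.75 = 0.4763
ln(S/K) + (r + σ²/2)T = ln(382/377) + (0.068 + 0.55²/2)·0.75 = 0.0132 + 0.1644 = 0.1776
d₁ = 0.1776 / 0.4763 = 0.3729 which rounds to 0.37
d₂ = d₁ − σ√T = 0.3729 − 0.4763 = -0.1034 which rounds to -0.10
e^(−rT) = e^(−0.068·0.75) = 0.9503
N(−d₂) = N(0.10) = 0.5398;  N(−d₁) = N(-0.37) = 0.3557
P = 377·0.9503·0.5398 − 382·0.3557 = 193.3904 − 135.8774 = 57.5130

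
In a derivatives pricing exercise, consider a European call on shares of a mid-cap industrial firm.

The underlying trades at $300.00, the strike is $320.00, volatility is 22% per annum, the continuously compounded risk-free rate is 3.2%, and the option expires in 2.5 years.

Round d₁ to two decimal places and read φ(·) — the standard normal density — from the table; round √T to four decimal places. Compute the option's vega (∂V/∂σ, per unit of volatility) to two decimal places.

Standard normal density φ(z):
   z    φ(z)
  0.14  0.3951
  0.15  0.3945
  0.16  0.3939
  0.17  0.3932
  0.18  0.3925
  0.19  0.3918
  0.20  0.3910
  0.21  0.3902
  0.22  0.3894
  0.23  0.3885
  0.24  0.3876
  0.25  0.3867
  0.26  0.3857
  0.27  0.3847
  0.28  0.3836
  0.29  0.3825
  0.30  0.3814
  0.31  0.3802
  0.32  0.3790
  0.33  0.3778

184.70

σ√T = 0.22 × 1.5811 = 0.3479
d₁ = [ln(300/320) + (0.032 + 0.22²/2)·2.5] / 0.3479 = [-0.0645 + 0.1405] / 0.3479 = 0.2184 ⇒ 0.22
√T = √2.5 = 1.5811
φ(d₁) = φ(0.22) = 0.3894
vega = S·φ(d₁)·√T = 300·0.3894·1.5811 = 184.7041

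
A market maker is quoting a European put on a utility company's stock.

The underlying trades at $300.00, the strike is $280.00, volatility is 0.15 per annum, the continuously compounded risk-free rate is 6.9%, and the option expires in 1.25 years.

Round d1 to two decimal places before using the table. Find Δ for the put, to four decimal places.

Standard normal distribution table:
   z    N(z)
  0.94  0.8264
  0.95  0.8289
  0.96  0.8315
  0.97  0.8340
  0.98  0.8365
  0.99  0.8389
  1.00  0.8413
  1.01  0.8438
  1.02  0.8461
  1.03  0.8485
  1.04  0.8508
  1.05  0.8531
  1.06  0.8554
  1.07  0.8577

-0.1562

T = 1.25;  σ√T = 0.1677
d₁ = [ln(300/280) + (0.069 + ½·0.15²)·1.25] / (σ√T) = (0.0690 + 0.1003) / 0.1677 = 1.0095 ⇒ 1.01
N(d₁) = N(1.01) = 0.8438
Δ_put = N(d₁) − 1 = 0.8438 − 1 = -0.1562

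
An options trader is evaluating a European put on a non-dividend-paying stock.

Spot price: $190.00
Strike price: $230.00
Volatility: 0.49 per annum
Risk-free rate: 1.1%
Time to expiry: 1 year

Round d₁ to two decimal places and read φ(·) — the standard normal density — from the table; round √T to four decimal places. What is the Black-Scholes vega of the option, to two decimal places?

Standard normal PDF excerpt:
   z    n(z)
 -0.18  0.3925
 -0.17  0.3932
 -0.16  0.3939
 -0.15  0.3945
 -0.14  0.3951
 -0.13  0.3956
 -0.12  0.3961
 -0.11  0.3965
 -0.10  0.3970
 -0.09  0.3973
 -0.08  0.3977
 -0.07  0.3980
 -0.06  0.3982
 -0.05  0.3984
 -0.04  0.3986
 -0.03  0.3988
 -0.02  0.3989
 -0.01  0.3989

75.26

σ√T = 0.49·√1 = 0.4900
d₁ = [ln(190/230) + (0.011 + 0.49²/2)·1] / 0.4900 = [-0.1911 + 0.1310] / 0.4900 = -0.1225 ≈ -0.12
√T = √1 = 1.0000
φ(d₁) = φ(-0.12) = 0.3961
vega = S·φ(d₁)·√T = 190·0.3961·1.0000 = 75.2590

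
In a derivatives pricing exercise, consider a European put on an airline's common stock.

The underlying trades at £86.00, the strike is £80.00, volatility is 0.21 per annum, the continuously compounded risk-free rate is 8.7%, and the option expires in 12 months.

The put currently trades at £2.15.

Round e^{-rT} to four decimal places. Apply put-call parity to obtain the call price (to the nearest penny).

e^(−rT) = e^(−0.087·1) = 0.9167
Put-call parity: C − P = S − K·e^(−rT) = 86 − 80·0.9167 = 86 − 73.3360 = 12.6640
C = P + (C − P) = 2.15 + (12.6640) = 14.8140

£14.81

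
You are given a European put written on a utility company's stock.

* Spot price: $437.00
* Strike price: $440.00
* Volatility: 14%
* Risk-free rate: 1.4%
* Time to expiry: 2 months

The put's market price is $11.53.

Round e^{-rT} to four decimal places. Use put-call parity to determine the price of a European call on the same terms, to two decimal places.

e^(−rT) = e^(−0.014·0.1667) = 0.9977
Put-call parity: C − P = S − K·e^(−rT) = 437 − 440·0.9977 = 437 − 438.9880 = -1.9880
C = P + (C − P) = 11.53 + (-1.9880) = 9.5420

$9.54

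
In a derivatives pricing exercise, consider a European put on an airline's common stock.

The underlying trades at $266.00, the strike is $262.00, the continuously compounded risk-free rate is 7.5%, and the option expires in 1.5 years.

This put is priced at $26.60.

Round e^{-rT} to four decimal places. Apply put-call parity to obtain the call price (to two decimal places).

$58.48

e^(−rT) = e^(−0.075·1.5) = 0.8936
Put-call parity: C − P = S − K·e^(−rT) = 266 − 262·0.8936 = 266 − 234.1232 = 31.8768
C = P + (C − P) = 26.60 + (31.8768) = 58.4768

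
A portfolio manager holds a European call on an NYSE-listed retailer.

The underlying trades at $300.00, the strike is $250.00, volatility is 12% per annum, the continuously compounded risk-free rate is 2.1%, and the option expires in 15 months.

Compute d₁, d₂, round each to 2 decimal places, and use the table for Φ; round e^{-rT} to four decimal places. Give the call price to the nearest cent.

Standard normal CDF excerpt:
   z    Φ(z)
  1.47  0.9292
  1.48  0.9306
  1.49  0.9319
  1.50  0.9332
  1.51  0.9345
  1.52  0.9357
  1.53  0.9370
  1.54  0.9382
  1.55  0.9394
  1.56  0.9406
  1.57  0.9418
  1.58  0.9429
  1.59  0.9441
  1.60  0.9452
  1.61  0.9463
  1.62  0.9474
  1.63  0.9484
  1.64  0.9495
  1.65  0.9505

T = 1.25;  σ√T = 0.1342
d₁ = [ln(300/250) + (0.021 + ½·0.12²)·1.25] / (σ√T) = (0.1823 + 0.0353) / 0.1342 = 1.6217 ⇒ 1.62
d₂ = 1.6217 − 0.1342 = 1.4875 ⇒ 1.49
e^(−rT) = e^(−0.021·1.25) = 0.9741
N(d₁) = N(1.62) = 0.9474;  N(d₂) = N(1.49) = 0.9319
C = 300·0.9474 − 250·0.9741·0.9319 = 284.2200 − 226.9409 = 57.2791

$57.28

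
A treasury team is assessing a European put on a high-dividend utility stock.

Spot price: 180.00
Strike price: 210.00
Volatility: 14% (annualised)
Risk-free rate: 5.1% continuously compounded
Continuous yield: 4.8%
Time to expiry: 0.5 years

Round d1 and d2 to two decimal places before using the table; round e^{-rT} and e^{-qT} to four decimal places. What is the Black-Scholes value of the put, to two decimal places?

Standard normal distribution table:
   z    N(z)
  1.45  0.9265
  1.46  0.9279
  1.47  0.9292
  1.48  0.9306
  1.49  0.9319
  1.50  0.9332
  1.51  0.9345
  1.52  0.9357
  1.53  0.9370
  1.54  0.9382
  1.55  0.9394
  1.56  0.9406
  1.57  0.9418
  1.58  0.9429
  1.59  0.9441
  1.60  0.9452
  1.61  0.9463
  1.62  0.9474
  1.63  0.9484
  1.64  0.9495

T = 0.5;  σ√T = 0.0990
d₁ = [ln(180/210) + (0.051 − 0.048 + 0.14²/2)·0.5] / 0.0990 = [-0.1542 + 0.0064] / 0.0990 = -1.4925 → -1.49
d₂ = d₁ − σ√T = -1.4925 − 0.0990 = -1.5915 → -1.59
e^(−qT) = e^(−0.048·0.5) = 0.9763;  e^(−rT) = e^(−0.051·0.5) = 0.9748
N(−d₂) = N(1.59) = 0.9441;  N(−d₁) = N(1.49) = 0.9319
P = 210·0.9748·0.9441 − 180·0.9763·0.9319 = 193.2648 − 163.7665 = 29.4983

29.50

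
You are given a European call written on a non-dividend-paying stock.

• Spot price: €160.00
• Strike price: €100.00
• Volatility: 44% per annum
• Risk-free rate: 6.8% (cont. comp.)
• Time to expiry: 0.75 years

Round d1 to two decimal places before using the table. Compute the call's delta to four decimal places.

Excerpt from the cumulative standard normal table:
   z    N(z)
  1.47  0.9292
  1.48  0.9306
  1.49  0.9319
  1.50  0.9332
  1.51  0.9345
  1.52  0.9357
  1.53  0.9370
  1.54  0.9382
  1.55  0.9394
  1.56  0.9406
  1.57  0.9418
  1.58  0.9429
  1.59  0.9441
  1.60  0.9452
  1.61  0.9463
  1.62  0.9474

0.9406

σ√T = 0.44 × 0.8660 = 0.3811
d₁ = [ln(160/100) + (0.068 + ½·0.44²)·0.75] / (σ√T) = (0.4700 + 0.1236) / 0.3811 = 1.5578 ≈ 1.56
N(d₁) = N(1.56) = 0.9406
Δ_call = N(d₁) = 0.9406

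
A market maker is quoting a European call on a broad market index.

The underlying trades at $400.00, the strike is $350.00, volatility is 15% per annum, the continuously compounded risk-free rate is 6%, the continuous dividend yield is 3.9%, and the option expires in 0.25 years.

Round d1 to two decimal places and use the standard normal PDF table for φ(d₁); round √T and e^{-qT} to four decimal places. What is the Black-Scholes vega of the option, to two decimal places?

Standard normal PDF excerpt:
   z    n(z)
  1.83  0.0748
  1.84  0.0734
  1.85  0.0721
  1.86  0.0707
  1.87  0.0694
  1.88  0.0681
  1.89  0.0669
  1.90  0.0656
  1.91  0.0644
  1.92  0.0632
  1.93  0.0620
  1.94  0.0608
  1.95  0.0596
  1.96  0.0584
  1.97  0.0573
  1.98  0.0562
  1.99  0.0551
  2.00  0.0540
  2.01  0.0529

13.25

T = 0.25;  σ√T = 0.0750
ln(S/K) + (r − q + σ²/2)T = ln(400/350) + (0.06 − 0.039 + 0.15²/2)·0.25 = 0.1335 + 0.0081 = 0.1416
d₁ = 0.1416 / 0.0750 = 1.8879 → 1.89
√T = √0.25 = 0.5000
φ(d₁) = φ(1.89) = 0.0669
e^(−qT) = e^(−0.039·0.25) = 0.9903
vega = S·e^(−qT)·φ(d₁)·√T = 400·0.9903·0.0669·0.5000 = 13.2502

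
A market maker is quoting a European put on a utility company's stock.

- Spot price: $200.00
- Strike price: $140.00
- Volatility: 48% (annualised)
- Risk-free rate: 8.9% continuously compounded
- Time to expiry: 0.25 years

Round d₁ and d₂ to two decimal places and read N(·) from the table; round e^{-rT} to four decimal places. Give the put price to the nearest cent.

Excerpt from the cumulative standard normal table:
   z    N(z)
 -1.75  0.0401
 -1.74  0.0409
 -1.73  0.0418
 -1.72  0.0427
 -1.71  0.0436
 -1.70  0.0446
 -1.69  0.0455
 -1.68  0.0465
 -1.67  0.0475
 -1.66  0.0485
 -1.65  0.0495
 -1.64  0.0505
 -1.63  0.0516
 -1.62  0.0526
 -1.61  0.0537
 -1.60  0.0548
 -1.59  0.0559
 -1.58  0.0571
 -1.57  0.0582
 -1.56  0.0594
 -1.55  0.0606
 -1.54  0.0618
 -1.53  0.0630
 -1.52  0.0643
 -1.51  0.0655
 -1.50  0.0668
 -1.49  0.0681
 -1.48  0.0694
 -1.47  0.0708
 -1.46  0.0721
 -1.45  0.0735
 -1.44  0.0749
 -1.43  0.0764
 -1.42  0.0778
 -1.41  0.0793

T = 0.25;  σ√T = 0.2400
d₁ = [ln(200/140) + (0.089 + 0.48²/2)·0.25] / 0.2400 = [0.3567 + 0.0510] / 0.2400 = 1.6989 ⇒ 1.70
d₂ = d₁ − σ√T = 1.6989 − 0.2400 = 1.4589 ⇒ 1.46
e^(−rT) = e^(−0.089·0.25) = 0.9780
N(−d₂) = N(-1.46) = 0.0721;  N(−d₁) = N(-1.70) = 0.0446
P = 140·0.9780·0.0721 − 200·0.0446 = 9.8719 − 8.9200 = 0.9519

$0.95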